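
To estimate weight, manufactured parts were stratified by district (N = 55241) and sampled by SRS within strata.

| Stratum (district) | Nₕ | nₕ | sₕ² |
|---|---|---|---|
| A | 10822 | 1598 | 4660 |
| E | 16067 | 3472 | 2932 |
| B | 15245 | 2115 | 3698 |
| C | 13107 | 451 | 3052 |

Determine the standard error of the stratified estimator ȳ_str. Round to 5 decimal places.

0.79621

Var(ȳ_str) = Σₕ Wₕ²(1 − fₕ)sₕ²/nₕ with Wₕ = Nₕ/N, N = 55241.
A: Wₕ = 0.19590522; term = 0.19590522²·(1 − 0.14766217)·4660/1598 = 0.095392208.
E: Wₕ = 0.29085281; term = 0.29085281²·(1 − 0.21609510)·2932/3472 = 0.05600079.
B: Wₕ = 0.27597256; term = 0.27597256²·(1 − 0.13873401)·3698/2115 = 0.11469002.
C: Wₕ = 0.23726942; term = 0.23726942²·(1 − 0.03440909)·3052/451 = 0.3678618.
Sum = 0.63394482.
SE = √(0.63394482) = 0.79621.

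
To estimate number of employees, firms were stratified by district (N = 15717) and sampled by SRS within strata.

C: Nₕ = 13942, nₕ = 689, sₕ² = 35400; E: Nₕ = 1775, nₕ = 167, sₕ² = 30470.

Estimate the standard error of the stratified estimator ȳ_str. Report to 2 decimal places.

6.37

Var(ȳ_str) = Σₕ Wₕ²(1 − fₕ)sₕ²/nₕ with Wₕ = Nₕ/N, N = 15717.
C: Wₕ = 0.88706496; term = 0.88706496²·(1 − 0.04941902)·35400/689 = 38.431206.
E: Wₕ = 0.11293504; term = 0.11293504²·(1 − 0.09408451)·30470/167 = 2.1081479.
Sum = 40.539354.
SE = √(40.539354) = 6.37.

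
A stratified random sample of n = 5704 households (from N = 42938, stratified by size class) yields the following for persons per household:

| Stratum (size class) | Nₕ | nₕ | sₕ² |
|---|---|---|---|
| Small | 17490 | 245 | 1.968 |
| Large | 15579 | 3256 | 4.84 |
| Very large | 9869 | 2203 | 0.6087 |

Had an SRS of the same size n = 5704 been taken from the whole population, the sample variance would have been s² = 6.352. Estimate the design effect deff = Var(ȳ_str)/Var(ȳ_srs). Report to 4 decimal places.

1.5328

Var(ȳ_str) = Σ Wₕ²(1−fₕ)sₕ²/nₕ with Wₕ = Nₕ/42938:
  Small: (17490/42938)²·(1−245/17490)·1.968/245 = 0.0013140999
  Large: (15579/42938)²·(1−3256/15579)·4.84/3256 = 1.547866 × 10^-4
  Very large: (9869/42938)²·(1−2203/9869)·0.6087/2203 = 1.1338279 × 10^-5
  → Var(ȳ_str) = 0.0014802248.
Var(ȳ_srs) = (1 − 5704/42938)·6.352/5704 = 9.6567026 × 10^-4.
deff = 0.0014802248 / (9.6567026 × 10^-4) = 1.5328.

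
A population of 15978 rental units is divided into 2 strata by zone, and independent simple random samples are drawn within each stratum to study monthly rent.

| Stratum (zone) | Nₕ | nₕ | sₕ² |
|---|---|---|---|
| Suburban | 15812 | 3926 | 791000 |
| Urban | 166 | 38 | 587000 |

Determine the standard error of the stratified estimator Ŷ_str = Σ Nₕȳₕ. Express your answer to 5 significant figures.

Var(Ŷ_str) = Σₕ Nₕ²(1 − fₕ)sₕ²/nₕ.
Suburban: 15812²·(1 − 3926/15812)·791000/3926 = 3.7865938 × 10^10.
Urban: 166²·(1 − 38/166)·587000/38 = 3.2822568 × 10^8.
Sum = 3.8194164 × 10^10.
SE = √(3.8194164 × 10^10) = 195430.

195430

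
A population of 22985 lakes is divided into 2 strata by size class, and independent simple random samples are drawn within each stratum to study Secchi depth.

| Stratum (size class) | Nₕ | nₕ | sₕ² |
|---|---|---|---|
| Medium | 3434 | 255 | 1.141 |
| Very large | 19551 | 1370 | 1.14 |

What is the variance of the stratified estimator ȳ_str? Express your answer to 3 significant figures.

6.52 × 10^-4

Var(ȳ_str) = Σₕ Wₕ²(1 − fₕ)sₕ²/nₕ with Wₕ = Nₕ/N, N = 22985.
Medium: Wₕ = 0.14940178; term = 0.14940178²·(1 − 0.07425743)·1.141/255 = 9.245859 × 10^-5.
Very large: Wₕ = 0.85059822; term = 0.85059822²·(1 − 0.07007314)·1.14/1370 = 5.5986331 × 10^-4.
Sum = 6.523219 × 10^-4.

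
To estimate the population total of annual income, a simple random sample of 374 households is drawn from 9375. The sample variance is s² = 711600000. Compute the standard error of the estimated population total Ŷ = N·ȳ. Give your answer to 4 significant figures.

1.267 × 10^7

Var(Ŷ) = N²·Var(ȳ) = N²·(1 − n/N)·s²/n.
f = 374/9375 = 0.03989333; Var(ȳ) = 0.96010667·711600000/374 = 1.8267698 × 10^6.
Var(Ŷ) = 9375² · (1.8267698 × 10^6) = 1.6055594 × 10^14.
SE(Ŷ) = √(1.6055594 × 10^14) = 1.267 × 10^7.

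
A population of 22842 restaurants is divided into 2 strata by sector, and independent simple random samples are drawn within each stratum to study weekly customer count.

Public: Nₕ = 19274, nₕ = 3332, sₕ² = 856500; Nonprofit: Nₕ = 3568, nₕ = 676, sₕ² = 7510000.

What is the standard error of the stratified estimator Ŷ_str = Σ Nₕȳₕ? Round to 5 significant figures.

Var(Ŷ_str) = Σₕ Nₕ²(1 − fₕ)sₕ²/nₕ.
Public: 19274²·(1 − 3332/19274)·856500/3332 = 7.898362 × 10^10.
Nonprofit: 3568²·(1 − 676/3568)·7510000/676 = 1.1463477 × 10^11.
Sum = 1.9361839 × 10^11.
SE = √(1.9361839 × 10^11) = 440020.

440020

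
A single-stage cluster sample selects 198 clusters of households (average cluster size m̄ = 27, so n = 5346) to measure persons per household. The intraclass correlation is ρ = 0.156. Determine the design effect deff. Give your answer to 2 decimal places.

deff = 1 + (27 − 1)·0.156 = 1 + 4.056 = 5.056.

5.06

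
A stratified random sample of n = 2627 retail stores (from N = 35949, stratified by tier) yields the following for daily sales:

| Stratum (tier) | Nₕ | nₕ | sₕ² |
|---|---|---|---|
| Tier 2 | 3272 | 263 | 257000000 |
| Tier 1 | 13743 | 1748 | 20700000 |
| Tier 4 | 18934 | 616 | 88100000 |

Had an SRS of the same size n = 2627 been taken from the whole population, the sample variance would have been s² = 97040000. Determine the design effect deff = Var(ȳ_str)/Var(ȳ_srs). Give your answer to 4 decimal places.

Var(ȳ_str) = Σ Wₕ²(1−fₕ)sₕ²/nₕ with Wₕ = Nₕ/35949:
  Tier 2: (3272/35949)²·(1−263/3272)·257000000/263 = 7444.5633
  Tier 1: (13743/35949)²·(1−1748/13743)·20700000/1748 = 1510.5569
  Tier 4: (18934/35949)²·(1−616/18934)·88100000/616 = 38383.272
  → Var(ȳ_str) = 47338.392.
Var(ȳ_srs) = (1 − 2627/35949)·97040000/2627 = 34240.095.
deff = 47338.392 / 34240.095 = 1.3825.

1.3825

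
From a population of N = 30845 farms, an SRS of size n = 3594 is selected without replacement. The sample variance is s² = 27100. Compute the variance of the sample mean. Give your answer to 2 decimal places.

Under SRS without replacement, Var(ȳ) = (1 − f)·s²/n with f = n/N = 3594/30845 = 0.11651807.
Var(ȳ) = (1 − 0.11651807)·27100/3594 = 0.88348193·7.540345 = 6.6617585.

6.66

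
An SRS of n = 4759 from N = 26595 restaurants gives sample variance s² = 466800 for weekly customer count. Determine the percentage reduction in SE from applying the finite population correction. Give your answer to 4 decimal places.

f = n/N = 4759/26595 = 0.17894341.
SE_no-fpc = √(s²/n) = 9.9039302; SE_fpc = √((1−f)s²/n) = 8.9741664.
Ratio = √(1−f) = 0.90612173. Reduction = 100·(1 − 0.90612173) = 9.3878%.

9.3878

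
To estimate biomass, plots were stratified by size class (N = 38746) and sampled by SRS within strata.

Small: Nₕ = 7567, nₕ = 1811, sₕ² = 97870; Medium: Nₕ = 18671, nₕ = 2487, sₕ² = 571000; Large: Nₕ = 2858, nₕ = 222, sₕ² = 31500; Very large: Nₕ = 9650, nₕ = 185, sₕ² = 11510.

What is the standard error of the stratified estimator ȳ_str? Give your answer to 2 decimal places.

7.23

Var(ȳ_str) = Σₕ Wₕ²(1 − fₕ)sₕ²/nₕ with Wₕ = Nₕ/N, N = 38746.
Small: Wₕ = 0.19529758; term = 0.19529758²·(1 − 0.23932866)·97870/1811 = 1.5679128.
Medium: Wₕ = 0.48188200; term = 0.48188200²·(1 − 0.13320122)·571000/2487 = 46.21256.
Large: Wₕ = 0.07376245; term = 0.07376245²·(1 − 0.07767670)·31500/222 = 0.71205159.
Very large: Wₕ = 0.24905797; term = 0.24905797²·(1 − 0.01917098)·11510/185 = 3.785278.
Sum = 52.277802.
SE = √(52.277802) = 7.23.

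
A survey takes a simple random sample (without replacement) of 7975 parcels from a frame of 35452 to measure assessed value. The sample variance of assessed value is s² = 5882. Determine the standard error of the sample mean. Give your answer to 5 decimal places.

0.75607

Under SRS without replacement, Var(ȳ) = (1 − f)·s²/n with f = n/N = 7975/35452 = 0.22495205.
Var(ȳ) = (1 − 0.22495205)·5882/7975 = 0.77504795·0.73755486 = 0.57164038.
SE(ȳ) = √(0.57164038) = 0.75607.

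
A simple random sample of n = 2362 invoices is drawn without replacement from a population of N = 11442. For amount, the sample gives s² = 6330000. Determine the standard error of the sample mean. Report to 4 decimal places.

46.1162

Under SRS without replacement, Var(ȳ) = (1 − f)·s²/n with f = n/N = 2362/11442 = 0.20643244.
Var(ȳ) = (1 − 0.20643244)·6330000/2362 = 0.79356756·2679.9323 = 2126.7073.
SE(ȳ) = √(2126.7073) = 46.1162.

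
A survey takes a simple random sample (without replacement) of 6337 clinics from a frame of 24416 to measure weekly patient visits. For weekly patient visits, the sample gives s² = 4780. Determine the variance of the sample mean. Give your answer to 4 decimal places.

0.5585

Under SRS without replacement, Var(ȳ) = (1 − f)·s²/n with f = n/N = 6337/24416 = 0.25954292.
Var(ȳ) = (1 − 0.25954292)·4780/6337 = 0.74045708·0.75430014 = 0.55852688.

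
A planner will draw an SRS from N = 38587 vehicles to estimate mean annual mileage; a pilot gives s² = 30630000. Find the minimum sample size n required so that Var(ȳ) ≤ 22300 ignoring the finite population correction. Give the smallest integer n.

Without fpc, n₀ = s²/D = 30630000/22300 = 1373.5426.
Rounding up, n = 1374.

1374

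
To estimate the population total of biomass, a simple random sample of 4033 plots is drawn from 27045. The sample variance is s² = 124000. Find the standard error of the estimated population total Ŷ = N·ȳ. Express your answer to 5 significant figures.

138330

Var(Ŷ) = N²·Var(ȳ) = N²·(1 − n/N)·s²/n.
f = 4033/27045 = 0.14912183; Var(ȳ) = 0.85087817·124000/4033 = 26.161392.
Var(Ŷ) = 27045² · 26.161392 = 1.913528 × 10^10.
SE(Ŷ) = √(1.913528 × 10^10) = 138330.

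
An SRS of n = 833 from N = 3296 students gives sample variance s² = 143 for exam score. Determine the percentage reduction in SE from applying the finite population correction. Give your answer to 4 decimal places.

f = n/N = 833/3296 = 0.25273058.
SE_no-fpc = √(s²/n) = 0.41432918; SE_fpc = √((1−f)s²/n) = 0.35816581.
Ratio = √(1−f) = 0.86444746. Reduction = 100·(1 − 0.86444746) = 13.5553%.

13.5553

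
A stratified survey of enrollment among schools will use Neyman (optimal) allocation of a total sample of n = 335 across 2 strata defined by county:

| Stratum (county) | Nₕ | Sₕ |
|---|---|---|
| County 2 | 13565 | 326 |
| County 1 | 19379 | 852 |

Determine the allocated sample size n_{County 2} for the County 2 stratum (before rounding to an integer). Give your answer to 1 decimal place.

Neyman allocation: nₕ = n·NₕSₕ / Σⱼ NⱼSⱼ.
Σ NⱼSⱼ = 13565·326 + 19379·852 = 2.0933098 × 10^7.
n_{County 2} = 335·13565·326 / (2.0933098 × 10^7) = 70.8.

70.8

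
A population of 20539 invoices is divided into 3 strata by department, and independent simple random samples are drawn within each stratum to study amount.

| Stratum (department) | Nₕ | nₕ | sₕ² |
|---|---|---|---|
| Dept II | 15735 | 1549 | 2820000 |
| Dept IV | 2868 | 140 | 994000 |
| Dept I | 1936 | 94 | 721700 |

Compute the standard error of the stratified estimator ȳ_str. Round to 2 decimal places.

Var(ȳ_str) = Σₕ Wₕ²(1 − fₕ)sₕ²/nₕ with Wₕ = Nₕ/N, N = 20539.
Dept II: Wₕ = 0.76610351; term = 0.76610351²·(1 − 0.09844296)·2820000/1549 = 963.30941.
Dept IV: Wₕ = 0.13963679; term = 0.13963679²·(1 − 0.04881450)·994000/140 = 131.68105.
Dept I: Wₕ = 0.09425970; term = 0.09425970²·(1 − 0.04855372)·721700/94 = 64.90307.
Sum = 1159.8935.
SE = √(1159.8935) = 34.06.

34.06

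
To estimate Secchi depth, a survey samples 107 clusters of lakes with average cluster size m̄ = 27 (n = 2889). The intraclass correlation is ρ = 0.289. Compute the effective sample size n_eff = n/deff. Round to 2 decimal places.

339.32

deff = 1 + (27 − 1)·0.289 = 1 + 7.514 = 8.514.
n_eff = 2889 / 8.514 = 339.32.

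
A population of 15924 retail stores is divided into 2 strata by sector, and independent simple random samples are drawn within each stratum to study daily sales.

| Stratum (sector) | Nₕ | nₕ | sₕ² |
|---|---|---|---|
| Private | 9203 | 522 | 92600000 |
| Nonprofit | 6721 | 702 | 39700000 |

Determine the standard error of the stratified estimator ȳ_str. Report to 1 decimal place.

Var(ȳ_str) = Σₕ Wₕ²(1 − fₕ)sₕ²/nₕ with Wₕ = Nₕ/N, N = 15924.
Private: Wₕ = 0.57793268; term = 0.57793268²·(1 − 0.05672063)·92600000/522 = 55890.156.
Nonprofit: Wₕ = 0.42206732; term = 0.42206732²·(1 − 0.10444874)·39700000/702 = 9022.0929.
Sum = 64912.249.
SE = √(64912.249) = 254.8.

254.8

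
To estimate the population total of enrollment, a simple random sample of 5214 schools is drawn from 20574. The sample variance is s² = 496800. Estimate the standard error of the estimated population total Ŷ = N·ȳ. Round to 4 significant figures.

173500

Var(Ŷ) = N²·Var(ȳ) = N²·(1 − n/N)·s²/n.
f = 5214/20574 = 0.25342666; Var(ȳ) = 0.74657334·496800/5214 = 71.134952.
Var(Ŷ) = 20574² · 71.134952 = 3.0110677 × 10^10.
SE(Ŷ) = √(3.0110677 × 10^10) = 173500.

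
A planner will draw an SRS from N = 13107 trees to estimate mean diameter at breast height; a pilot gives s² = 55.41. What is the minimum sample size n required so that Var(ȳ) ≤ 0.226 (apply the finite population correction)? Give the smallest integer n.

241

Without fpc, n₀ = s²/D = 55.41/0.226 = 245.1770.
With fpc, (1 − n/N)·s²/n ≤ D requires n ≥ n₀/(1 + n₀/N) = 245.1770/(1 + 245.1770/13107) = 240.6750.
Rounding up, n = 241.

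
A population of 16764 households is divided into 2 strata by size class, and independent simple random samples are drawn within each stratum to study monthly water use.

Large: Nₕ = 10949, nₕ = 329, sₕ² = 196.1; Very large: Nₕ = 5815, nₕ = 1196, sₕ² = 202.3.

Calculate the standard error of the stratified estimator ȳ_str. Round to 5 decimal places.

0.51263

Var(ȳ_str) = Σₕ Wₕ²(1 − fₕ)sₕ²/nₕ with Wₕ = Nₕ/N, N = 16764.
Large: Wₕ = 0.65312575; term = 0.65312575²·(1 − 0.03004841)·196.1/329 = 0.24661834.
Very large: Wₕ = 0.34687425; term = 0.34687425²·(1 − 0.20567498)·202.3/1196 = 0.016166168.
Sum = 0.26278451.
SE = √(0.26278451) = 0.51263.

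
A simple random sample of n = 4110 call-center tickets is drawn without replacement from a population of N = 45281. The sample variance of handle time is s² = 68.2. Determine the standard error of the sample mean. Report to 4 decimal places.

Under SRS without replacement, Var(ȳ) = (1 − f)·s²/n with f = n/N = 4110/45281 = 0.09076655.
Var(ȳ) = (1 − 0.09076655)·68.2/4110 = 0.90923345·0.016593674 = 0.015087523.
SE(ȳ) = √(0.015087523) = 0.1228.

0.1228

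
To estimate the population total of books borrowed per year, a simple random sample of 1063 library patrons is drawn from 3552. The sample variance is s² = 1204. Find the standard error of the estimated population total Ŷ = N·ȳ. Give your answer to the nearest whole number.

3164

Var(Ŷ) = N²·Var(ȳ) = N²·(1 − n/N)·s²/n.
f = 1063/3552 = 0.29926802; Var(ȳ) = 0.70073198·1204/1063 = 0.7936795.
Var(Ŷ) = 3552² · 0.7936795 = 1.0013619 × 10^7.
SE(Ŷ) = √(1.0013619 × 10^7) = 3164.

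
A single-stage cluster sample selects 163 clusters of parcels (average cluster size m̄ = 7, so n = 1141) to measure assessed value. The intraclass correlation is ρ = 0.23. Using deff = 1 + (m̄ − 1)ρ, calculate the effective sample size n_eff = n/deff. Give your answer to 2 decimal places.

deff = 1 + (7 − 1)·0.23 = 1 + 1.38 = 2.38.
n_eff = 1141 / 2.38 = 479.41.

479.41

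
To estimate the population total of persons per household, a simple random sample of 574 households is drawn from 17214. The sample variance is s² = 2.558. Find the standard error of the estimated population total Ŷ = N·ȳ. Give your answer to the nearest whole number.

Var(Ŷ) = N²·Var(ȳ) = N²·(1 − n/N)·s²/n.
f = 574/17214 = 0.03334495; Var(ȳ) = 0.96665505·2.558/574 = 0.004307846.
Var(Ŷ) = 17214² · 0.004307846 = 1.2765087 × 10^6.
SE(Ŷ) = √(1.2765087 × 10^6) = 1130.

1130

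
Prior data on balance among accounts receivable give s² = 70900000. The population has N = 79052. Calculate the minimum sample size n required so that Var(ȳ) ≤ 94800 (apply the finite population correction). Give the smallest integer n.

Without fpc, n₀ = s²/D = 70900000/94800 = 747.8903.
With fpc, (1 − n/N)·s²/n ≤ D requires n ≥ n₀/(1 + n₀/N) = 747.8903/(1 + 747.8903/79052) = 740.8810.
Rounding up, n = 741.

741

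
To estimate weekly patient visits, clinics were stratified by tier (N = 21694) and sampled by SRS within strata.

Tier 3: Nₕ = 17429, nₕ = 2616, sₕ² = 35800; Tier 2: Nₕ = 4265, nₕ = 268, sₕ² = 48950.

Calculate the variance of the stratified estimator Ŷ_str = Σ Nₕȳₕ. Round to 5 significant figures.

Var(Ŷ_str) = Σₕ Nₕ²(1 − fₕ)sₕ²/nₕ.
Tier 3: 17429²·(1 − 2616/17429)·35800/2616 = 3.5331395 × 10^9.
Tier 2: 4265²·(1 − 268/4265)·48950/268 = 3.1136593 × 10^9.
Sum = 6.6467988 × 10^9.

6.6468 × 10^9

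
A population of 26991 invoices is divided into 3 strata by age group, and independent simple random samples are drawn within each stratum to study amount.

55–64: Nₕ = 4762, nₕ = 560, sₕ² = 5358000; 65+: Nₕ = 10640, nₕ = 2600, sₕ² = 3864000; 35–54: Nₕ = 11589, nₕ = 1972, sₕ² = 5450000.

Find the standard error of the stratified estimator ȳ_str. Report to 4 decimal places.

Var(ȳ_str) = Σₕ Wₕ²(1 − fₕ)sₕ²/nₕ with Wₕ = Nₕ/N, N = 26991.
55–64: Wₕ = 0.17642918; term = 0.17642918²·(1 − 0.11759765)·5358000/560 = 262.79807.
65+: Wₕ = 0.39420548; term = 0.39420548²·(1 − 0.24436090)·3864000/2600 = 174.51128.
35–54: Wₕ = 0.42936534; term = 0.42936534²·(1 − 0.17016136)·5450000/1972 = 422.80218.
Sum = 860.11153.
SE = √(860.11153) = 29.3277.

29.3277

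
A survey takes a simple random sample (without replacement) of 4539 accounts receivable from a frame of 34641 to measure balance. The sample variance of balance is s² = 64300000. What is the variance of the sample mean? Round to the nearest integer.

Under SRS without replacement, Var(ȳ) = (1 − f)·s²/n with f = n/N = 4539/34641 = 0.13102970.
Var(ȳ) = (1 − 0.13102970)·64300000/4539 = 0.86897030·14166.116 = 12309.934.

12310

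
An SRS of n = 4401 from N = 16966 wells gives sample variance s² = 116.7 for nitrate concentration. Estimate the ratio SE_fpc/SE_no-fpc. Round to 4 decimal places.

0.8606

f = n/N = 4401/16966 = 0.25940116.
SE_no-fpc = √(s²/n) = 0.16283949; SE_fpc = √((1−f)s²/n) = 0.1401365.
Ratio = √(1−f) = 0.86058053.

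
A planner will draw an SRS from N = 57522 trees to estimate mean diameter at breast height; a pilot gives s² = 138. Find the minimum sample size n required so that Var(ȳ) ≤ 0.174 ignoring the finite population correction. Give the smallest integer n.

794

Without fpc, n₀ = s²/D = 138/0.174 = 793.1034.
Rounding up, n = 794.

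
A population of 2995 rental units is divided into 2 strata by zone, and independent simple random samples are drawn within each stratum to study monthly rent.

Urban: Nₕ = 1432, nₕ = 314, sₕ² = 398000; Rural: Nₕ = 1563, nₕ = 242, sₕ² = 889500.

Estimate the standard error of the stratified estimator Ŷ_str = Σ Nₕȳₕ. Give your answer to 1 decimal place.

98073.4

Var(Ŷ_str) = Σₕ Nₕ²(1 − fₕ)sₕ²/nₕ.
Urban: 1432²·(1 − 314/1432)·398000/314 = 2.0292626 × 10^9.
Rural: 1563²·(1 − 242/1563)·889500/242 = 7.5891368 × 10^9.
Sum = 9.6183994 × 10^9.
SE = √(9.6183994 × 10^9) = 98073.4.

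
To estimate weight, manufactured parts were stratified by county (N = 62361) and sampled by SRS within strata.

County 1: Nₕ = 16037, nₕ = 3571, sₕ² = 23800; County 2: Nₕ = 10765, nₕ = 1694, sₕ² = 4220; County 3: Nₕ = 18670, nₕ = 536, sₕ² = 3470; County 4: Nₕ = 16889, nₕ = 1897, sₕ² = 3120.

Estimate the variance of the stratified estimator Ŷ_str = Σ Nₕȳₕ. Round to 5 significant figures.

4.1839 × 10^9

Var(Ŷ_str) = Σₕ Nₕ²(1 − fₕ)sₕ²/nₕ.
County 1: 16037²·(1 − 3571/16037)·23800/3571 = 1.3324084 × 10^9.
County 2: 10765²·(1 − 1694/10765)·4220/1694 = 2.4325862 × 10^8.
County 3: 18670²·(1 − 536/18670)·3470/536 = 2.1918085 × 10^9.
County 4: 16889²·(1 − 1897/16889)·3120/1897 = 4.164384 × 10^8.
Sum = 4.1839139 × 10^9.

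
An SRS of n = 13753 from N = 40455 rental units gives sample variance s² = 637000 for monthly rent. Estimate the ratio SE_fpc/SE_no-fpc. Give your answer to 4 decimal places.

0.8124

f = n/N = 13753/40455 = 0.33995798.
SE_no-fpc = √(s²/n) = 6.8056717; SE_fpc = √((1−f)s²/n) = 5.5291298.
Ratio = √(1−f) = 0.81242970.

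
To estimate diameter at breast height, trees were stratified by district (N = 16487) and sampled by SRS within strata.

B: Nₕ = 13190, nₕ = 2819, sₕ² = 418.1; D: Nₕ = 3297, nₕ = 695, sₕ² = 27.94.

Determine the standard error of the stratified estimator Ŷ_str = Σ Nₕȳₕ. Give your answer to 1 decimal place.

4542.4

Var(Ŷ_str) = Σₕ Nₕ²(1 − fₕ)sₕ²/nₕ.
B: 13190²·(1 − 2819/13190)·418.1/2819 = 2.0288527 × 10^7.
D: 3297²·(1 − 695/3297)·27.94/695 = 344879.86.
Sum = 2.0633407 × 10^7.
SE = √(2.0633407 × 10^7) = 4542.4.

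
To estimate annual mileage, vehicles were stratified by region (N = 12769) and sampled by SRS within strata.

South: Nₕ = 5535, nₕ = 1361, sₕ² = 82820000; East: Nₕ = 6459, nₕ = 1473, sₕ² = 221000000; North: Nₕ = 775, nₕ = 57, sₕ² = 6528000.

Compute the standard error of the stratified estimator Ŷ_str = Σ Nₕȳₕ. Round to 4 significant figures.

Var(Ŷ_str) = Σₕ Nₕ²(1 − fₕ)sₕ²/nₕ.
South: 5535²·(1 − 1361/5535)·82820000/1361 = 1.4058765 × 10^12.
East: 6459²·(1 − 1473/6459)·221000000/1473 = 4.8317793 × 10^12.
North: 775²·(1 − 57/775)·6528000/57 = 6.3728168 × 10^10.
Sum = 6.301384 × 10^12.
SE = √(6.301384 × 10^12) = 2.510 × 10^6.

2.510 × 10^6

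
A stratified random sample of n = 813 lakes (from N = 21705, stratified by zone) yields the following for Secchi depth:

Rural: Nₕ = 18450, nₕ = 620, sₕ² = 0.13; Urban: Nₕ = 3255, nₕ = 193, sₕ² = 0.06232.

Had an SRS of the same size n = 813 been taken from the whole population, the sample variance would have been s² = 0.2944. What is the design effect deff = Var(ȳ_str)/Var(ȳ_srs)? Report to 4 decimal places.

0.4397

Var(ȳ_str) = Σ Wₕ²(1−fₕ)sₕ²/nₕ with Wₕ = Nₕ/21705:
  Rural: (18450/21705)²·(1−620/18450)·0.13/620 = 1.4641305 × 10^-4
  Urban: (3255/21705)²·(1−193/3255)·0.06232/193 = 6.8313531 × 10^-6
  → Var(ȳ_str) = 1.532444 × 10^-4.
Var(ȳ_srs) = (1 − 813/21705)·0.2944/813 = 3.4855193 × 10^-4.
deff = (1.532444 × 10^-4) / (3.4855193 × 10^-4) = 0.4397.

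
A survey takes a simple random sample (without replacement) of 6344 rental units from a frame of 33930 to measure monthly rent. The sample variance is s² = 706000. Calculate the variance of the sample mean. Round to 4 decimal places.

90.4787

Under SRS without replacement, Var(ȳ) = (1 − f)·s²/n with f = n/N = 6344/33930 = 0.18697318.
Var(ȳ) = (1 − 0.18697318)·706000/6344 = 0.81302682·111.28625 = 90.47871.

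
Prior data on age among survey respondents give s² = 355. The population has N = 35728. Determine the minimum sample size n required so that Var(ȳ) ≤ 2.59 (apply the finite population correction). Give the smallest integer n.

137

Without fpc, n₀ = s²/D = 355/2.59 = 137.0656.
With fpc, (1 − n/N)·s²/n ≤ D requires n ≥ n₀/(1 + n₀/N) = 137.0656/(1 + 137.0656/35728) = 136.5418.
Rounding up, n = 137.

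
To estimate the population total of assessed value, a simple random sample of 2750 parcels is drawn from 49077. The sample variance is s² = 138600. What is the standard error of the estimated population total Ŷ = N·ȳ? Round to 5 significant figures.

Var(Ŷ) = N²·Var(ȳ) = N²·(1 − n/N)·s²/n.
f = 2750/49077 = 0.05603439; Var(ȳ) = 0.94396561·138600/2750 = 47.575866.
Var(Ŷ) = 49077² · 47.575866 = 1.1458894 × 10^11.
SE(Ŷ) = √(1.1458894 × 10^11) = 338510.

338510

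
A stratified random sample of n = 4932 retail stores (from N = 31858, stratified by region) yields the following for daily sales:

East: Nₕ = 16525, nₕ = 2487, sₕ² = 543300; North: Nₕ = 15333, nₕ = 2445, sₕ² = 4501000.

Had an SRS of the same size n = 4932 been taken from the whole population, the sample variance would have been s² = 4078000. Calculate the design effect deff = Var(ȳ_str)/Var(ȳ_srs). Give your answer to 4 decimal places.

0.5843

Var(ȳ_str) = Σ Wₕ²(1−fₕ)sₕ²/nₕ with Wₕ = Nₕ/31858:
  East: (16525/31858)²·(1−2487/16525)·543300/2487 = 49.931385
  North: (15333/31858)²·(1−2445/15333)·4501000/2445 = 358.43119
  → Var(ȳ_str) = 408.36258.
Var(ȳ_srs) = (1 − 4932/31858)·4078000/4932 = 698.83957.
deff = 408.36258 / 698.83957 = 0.5843.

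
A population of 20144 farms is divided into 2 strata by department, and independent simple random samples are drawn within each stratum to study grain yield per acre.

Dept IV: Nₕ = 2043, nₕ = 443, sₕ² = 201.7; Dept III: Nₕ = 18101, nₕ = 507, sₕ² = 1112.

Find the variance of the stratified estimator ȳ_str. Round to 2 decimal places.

1.73

Var(ȳ_str) = Σₕ Wₕ²(1 − fₕ)sₕ²/nₕ with Wₕ = Nₕ/N, N = 20144.
Dept IV: Wₕ = 0.10141978; term = 0.10141978²·(1 − 0.21683798)·201.7/443 = 0.0036677447.
Dept III: Wₕ = 0.89858022; term = 0.89858022²·(1 − 0.02800950)·1112/507 = 1.7213634.
Sum = 1.7250311.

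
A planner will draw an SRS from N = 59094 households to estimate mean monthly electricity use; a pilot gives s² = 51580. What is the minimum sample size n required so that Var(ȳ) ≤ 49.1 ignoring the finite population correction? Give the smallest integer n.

Without fpc, n₀ = s²/D = 51580/49.1 = 1050.5092.
Rounding up, n = 1051.

1051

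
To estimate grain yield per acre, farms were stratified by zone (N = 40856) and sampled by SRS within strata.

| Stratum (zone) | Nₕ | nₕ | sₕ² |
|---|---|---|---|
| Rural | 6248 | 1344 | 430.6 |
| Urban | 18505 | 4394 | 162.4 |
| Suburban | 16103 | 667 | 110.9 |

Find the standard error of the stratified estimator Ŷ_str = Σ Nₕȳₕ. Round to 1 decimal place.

7797.2

Var(Ŷ_str) = Σₕ Nₕ²(1 − fₕ)sₕ²/nₕ.
Rural: 6248²·(1 − 1344/6248)·430.6/1344 = 9.8167163 × 10^6.
Urban: 18505²·(1 − 4394/18505)·162.4/4394 = 9.651012 × 10^6.
Suburban: 16103²·(1 − 667/16103)·110.9/667 = 4.1328275 × 10^7.
Sum = 6.0796003 × 10^7.
SE = √(6.0796003 × 10^7) = 7797.2.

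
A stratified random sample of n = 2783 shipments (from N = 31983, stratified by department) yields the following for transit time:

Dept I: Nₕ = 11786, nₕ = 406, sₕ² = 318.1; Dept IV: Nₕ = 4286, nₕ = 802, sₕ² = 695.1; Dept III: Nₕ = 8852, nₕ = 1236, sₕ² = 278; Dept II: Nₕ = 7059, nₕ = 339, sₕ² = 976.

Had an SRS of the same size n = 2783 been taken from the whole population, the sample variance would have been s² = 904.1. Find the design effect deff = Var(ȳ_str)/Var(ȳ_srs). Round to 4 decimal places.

Var(ȳ_str) = Σ Wₕ²(1−fₕ)sₕ²/nₕ with Wₕ = Nₕ/31983:
  Dept I: (11786/31983)²·(1−406/11786)·318.1/406 = 0.10273252
  Dept IV: (4286/31983)²·(1−802/4286)·695.1/802 = 0.012652165
  Dept III: (8852/31983)²·(1−1236/8852)·278/1236 = 0.014823688
  Dept II: (7059/31983)²·(1−339/7059)·976/339 = 0.13351319
  → Var(ȳ_str) = 0.26372156.
Var(ȳ_srs) = (1 − 2783/31983)·904.1/2783 = 0.29659711.
deff = 0.26372156 / 0.29659711 = 0.8892.

0.8892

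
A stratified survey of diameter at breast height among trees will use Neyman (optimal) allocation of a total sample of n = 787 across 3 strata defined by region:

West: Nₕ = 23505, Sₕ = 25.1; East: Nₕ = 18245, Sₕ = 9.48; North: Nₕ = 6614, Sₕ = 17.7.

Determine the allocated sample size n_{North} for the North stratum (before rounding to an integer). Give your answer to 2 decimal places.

104.70

Neyman allocation: nₕ = n·NₕSₕ / Σⱼ NⱼSⱼ.
Σ NⱼSⱼ = 23505·25.1 + 18245·9.48 + 6614·17.7 = 880005.9.
n_{North} = 787·6614·17.7 / 880005.9 = 104.70.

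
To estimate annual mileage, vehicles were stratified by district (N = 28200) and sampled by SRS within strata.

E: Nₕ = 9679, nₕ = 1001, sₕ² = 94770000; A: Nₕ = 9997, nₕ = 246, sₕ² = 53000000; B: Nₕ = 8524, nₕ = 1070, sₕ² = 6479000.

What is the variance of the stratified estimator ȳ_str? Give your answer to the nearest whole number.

Var(ȳ_str) = Σₕ Wₕ²(1 − fₕ)sₕ²/nₕ with Wₕ = Nₕ/N, N = 28200.
E: Wₕ = 0.34322695; term = 0.34322695²·(1 − 0.10341977)·94770000/1001 = 9999.7403.
A: Wₕ = 0.35450355; term = 0.35450355²·(1 − 0.02460738)·53000000/246 = 26409.574.
B: Wₕ = 0.30226950; term = 0.30226950²·(1 − 0.12552792)·6479000/1070 = 483.79215.
Sum = 36893.106.

36893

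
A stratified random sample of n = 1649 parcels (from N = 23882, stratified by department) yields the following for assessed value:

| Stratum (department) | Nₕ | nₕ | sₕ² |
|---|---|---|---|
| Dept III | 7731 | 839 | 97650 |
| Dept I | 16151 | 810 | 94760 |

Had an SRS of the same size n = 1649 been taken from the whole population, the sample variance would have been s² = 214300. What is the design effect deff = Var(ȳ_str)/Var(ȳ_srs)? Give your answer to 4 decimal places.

Var(ȳ_str) = Σ Wₕ²(1−fₕ)sₕ²/nₕ with Wₕ = Nₕ/23882:
  Dept III: (7731/23882)²·(1−839/7731)·97650/839 = 10.873011
  Dept I: (16151/23882)²·(1−810/16151)·94760/810 = 50.821998
  → Var(ȳ_str) = 61.695009.
Var(ȳ_srs) = (1 − 1649/23882)·214300/1649 = 120.98426.
deff = 61.695009 / 120.98426 = 0.5099.

0.5099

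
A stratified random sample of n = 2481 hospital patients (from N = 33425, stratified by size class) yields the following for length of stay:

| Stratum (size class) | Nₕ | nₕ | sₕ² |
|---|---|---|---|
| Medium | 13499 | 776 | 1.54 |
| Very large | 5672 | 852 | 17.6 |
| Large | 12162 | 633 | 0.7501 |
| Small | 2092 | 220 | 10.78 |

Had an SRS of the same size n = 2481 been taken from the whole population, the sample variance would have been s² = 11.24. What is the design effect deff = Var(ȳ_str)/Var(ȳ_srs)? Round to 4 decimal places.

0.2697

Var(ȳ_str) = Σ Wₕ²(1−fₕ)sₕ²/nₕ with Wₕ = Nₕ/33425:
  Medium: (13499/33425)²·(1−776/13499)·1.54/776 = 3.0507547 × 10^-4
  Very large: (5672/33425)²·(1−852/5672)·17.6/852 = 5.0549109 × 10^-4
  Large: (12162/33425)²·(1−633/12162)·0.7501/633 = 1.4871996 × 10^-4
  Small: (2092/33425)²·(1−220/2092)·10.78/220 = 1.717595 × 10^-4
  → Var(ȳ_str) = 0.001131046.
Var(ȳ_srs) = (1 − 2481/33425)·11.24/2481 = 0.004194156.
deff = 0.001131046 / 0.004194156 = 0.2697.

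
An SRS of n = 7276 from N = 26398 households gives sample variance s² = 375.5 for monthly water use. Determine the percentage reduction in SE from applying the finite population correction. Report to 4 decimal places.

14.8899

f = n/N = 7276/26398 = 0.27562694.
SE_no-fpc = √(s²/n) = 0.227174; SE_fpc = √((1−f)s²/n) = 0.19334804.
Ratio = √(1−f) = 0.85110109. Reduction = 100·(1 − 0.85110109) = 14.8899%.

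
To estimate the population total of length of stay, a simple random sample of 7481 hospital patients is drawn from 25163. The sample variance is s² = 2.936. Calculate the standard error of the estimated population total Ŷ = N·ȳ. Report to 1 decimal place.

417.9

Var(Ŷ) = N²·Var(ȳ) = N²·(1 − n/N)·s²/n.
f = 7481/25163 = 0.29730159; Var(ȳ) = 0.70269841·2.936/7481 = 2.7578165 × 10^-4.
Var(Ŷ) = 25163² · (2.7578165 × 10^-4) = 174618.48.
SE(Ŷ) = √(174618.48) = 417.9.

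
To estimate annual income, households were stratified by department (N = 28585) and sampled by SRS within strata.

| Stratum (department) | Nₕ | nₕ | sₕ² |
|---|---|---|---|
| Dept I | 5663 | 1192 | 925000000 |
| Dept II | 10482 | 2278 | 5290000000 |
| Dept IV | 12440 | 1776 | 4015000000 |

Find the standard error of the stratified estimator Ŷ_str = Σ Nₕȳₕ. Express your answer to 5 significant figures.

2.2787 × 10^7

Var(Ŷ_str) = Σₕ Nₕ²(1 − fₕ)sₕ²/nₕ.
Dept I: 5663²·(1 − 1192/5663)·925000000/1192 = 1.9647926 × 10^13.
Dept II: 10482²·(1 − 2278/10482)·5290000000/2278 = 1.996971 × 10^14.
Dept IV: 12440²·(1 − 1776/12440)·4015000000/1776 = 2.9990458 × 10^14.
Sum = 5.1924961 × 10^14.
SE = √(5.1924961 × 10^14) = 2.2787 × 10^7.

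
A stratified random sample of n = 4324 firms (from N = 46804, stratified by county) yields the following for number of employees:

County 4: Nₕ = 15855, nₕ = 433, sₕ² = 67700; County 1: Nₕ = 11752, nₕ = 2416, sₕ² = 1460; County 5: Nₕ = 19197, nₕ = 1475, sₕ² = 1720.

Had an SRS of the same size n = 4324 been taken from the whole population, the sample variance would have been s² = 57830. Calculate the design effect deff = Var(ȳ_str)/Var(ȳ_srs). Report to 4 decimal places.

Var(ȳ_str) = Σ Wₕ²(1−fₕ)sₕ²/nₕ with Wₕ = Nₕ/46804:
  County 4: (15855/46804)²·(1−433/15855)·67700/433 = 17.451862
  County 1: (11752/46804)²·(1−2416/11752)·1460/2416 = 0.030266528
  County 5: (19197/46804)²·(1−1475/19197)·1720/1475 = 0.18109922
  → Var(ȳ_str) = 17.663228.
Var(ȳ_srs) = (1 − 4324/46804)·57830/4324 = 12.138612.
deff = 17.663228 / 12.138612 = 1.4551.

1.4551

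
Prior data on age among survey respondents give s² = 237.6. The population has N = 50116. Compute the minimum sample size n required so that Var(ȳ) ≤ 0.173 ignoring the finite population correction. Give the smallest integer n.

Without fpc, n₀ = s²/D = 237.6/0.173 = 1373.4104.
Rounding up, n = 1374.

1374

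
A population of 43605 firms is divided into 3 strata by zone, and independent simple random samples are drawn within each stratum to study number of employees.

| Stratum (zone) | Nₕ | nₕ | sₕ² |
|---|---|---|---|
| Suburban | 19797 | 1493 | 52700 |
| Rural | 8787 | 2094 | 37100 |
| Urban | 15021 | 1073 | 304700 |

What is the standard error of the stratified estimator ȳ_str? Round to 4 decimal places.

6.2101

Var(ȳ_str) = Σₕ Wₕ²(1 − fₕ)sₕ²/nₕ with Wₕ = Nₕ/N, N = 43605.
Suburban: Wₕ = 0.45400757; term = 0.45400757²·(1 − 0.07541547)·52700/1493 = 6.7270339.
Rural: Wₕ = 0.20151359; term = 0.20151359²·(1 − 0.23830659)·37100/2094 = 0.54800699.
Urban: Wₕ = 0.34447884; term = 0.34447884²·(1 − 0.07143333)·304700/1073 = 31.290387.
Sum = 38.565428.
SE = √(38.565428) = 6.2101.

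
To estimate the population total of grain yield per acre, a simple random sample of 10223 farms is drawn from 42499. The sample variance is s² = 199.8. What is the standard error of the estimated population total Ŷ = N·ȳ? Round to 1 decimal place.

Var(Ŷ) = N²·Var(ȳ) = N²·(1 − n/N)·s²/n.
f = 10223/42499 = 0.24054684; Var(ȳ) = 0.75945316·199.8/10223 = 0.014842878.
Var(Ŷ) = 42499² · 0.014842878 = 2.6808687 × 10^7.
SE(Ŷ) = √(2.6808687 × 10^7) = 5177.7.

5177.7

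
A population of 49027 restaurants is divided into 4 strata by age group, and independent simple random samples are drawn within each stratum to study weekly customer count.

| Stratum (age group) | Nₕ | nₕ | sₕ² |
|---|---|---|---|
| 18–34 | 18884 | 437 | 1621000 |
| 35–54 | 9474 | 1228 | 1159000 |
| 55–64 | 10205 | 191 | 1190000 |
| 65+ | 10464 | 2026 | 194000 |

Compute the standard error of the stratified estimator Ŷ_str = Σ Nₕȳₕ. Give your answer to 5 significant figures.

1.4181 × 10^6

Var(Ŷ_str) = Σₕ Nₕ²(1 − fₕ)sₕ²/nₕ.
18–34: 18884²·(1 − 437/18884)·1621000/437 = 1.2921749 × 10^12.
35–54: 9474²·(1 − 1228/9474)·1159000/1228 = 7.3732979 × 10^10.
55–64: 10205²·(1 − 191/10205)·1190000/191 = 6.3669903 × 10^11.
65+: 10464²·(1 − 2026/10464)·194000/2026 = 8.4547261 × 10^9.
Sum = 2.0110616 × 10^12.
SE = √(2.0110616 × 10^12) = 1.4181 × 10^6.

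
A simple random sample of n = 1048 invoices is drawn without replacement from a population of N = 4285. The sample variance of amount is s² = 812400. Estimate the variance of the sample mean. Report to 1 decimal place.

Under SRS without replacement, Var(ȳ) = (1 − f)·s²/n with f = n/N = 1048/4285 = 0.24457410.
Var(ȳ) = (1 − 0.24457410)·812400/1048 = 0.75542590·775.19084 = 585.59924.

585.6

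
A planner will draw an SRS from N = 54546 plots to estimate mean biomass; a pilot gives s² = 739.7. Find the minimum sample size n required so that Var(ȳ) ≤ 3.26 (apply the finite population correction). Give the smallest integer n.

226

Without fpc, n₀ = s²/D = 739.7/3.26 = 226.9018.
With fpc, (1 − n/N)·s²/n ≤ D requires n ≥ n₀/(1 + n₀/N) = 226.9018/(1 + 226.9018/54546) = 225.9618.
Rounding up, n = 226.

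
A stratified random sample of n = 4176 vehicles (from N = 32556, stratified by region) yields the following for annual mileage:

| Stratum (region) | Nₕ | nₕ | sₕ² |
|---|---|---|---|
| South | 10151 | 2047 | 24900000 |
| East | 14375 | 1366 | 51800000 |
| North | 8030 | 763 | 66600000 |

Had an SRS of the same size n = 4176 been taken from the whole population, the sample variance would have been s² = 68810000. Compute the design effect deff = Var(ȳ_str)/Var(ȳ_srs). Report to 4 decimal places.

0.8661

Var(ȳ_str) = Σ Wₕ²(1−fₕ)sₕ²/nₕ with Wₕ = Nₕ/32556:
  South: (10151/32556)²·(1−2047/10151)·24900000/2047 = 944.12106
  East: (14375/32556)²·(1−1366/14375)·51800000/1366 = 6690.6567
  North: (8030/32556)²·(1−763/8030)·66600000/763 = 4805.7184
  → Var(ȳ_str) = 12440.496.
Var(ȳ_srs) = (1 − 4176/32556)·68810000/4176 = 14363.902.
deff = 12440.496 / 14363.902 = 0.8661.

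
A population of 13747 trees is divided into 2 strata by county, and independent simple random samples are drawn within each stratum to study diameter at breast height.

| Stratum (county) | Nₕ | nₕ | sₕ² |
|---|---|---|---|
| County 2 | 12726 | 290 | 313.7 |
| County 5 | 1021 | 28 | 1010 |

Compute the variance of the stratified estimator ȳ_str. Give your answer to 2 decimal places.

1.10

Var(ȳ_str) = Σₕ Wₕ²(1 − fₕ)sₕ²/nₕ with Wₕ = Nₕ/N, N = 13747.
County 2: Wₕ = 0.92572925; term = 0.92572925²·(1 − 0.02278799)·313.7/290 = 0.90588546.
County 5: Wₕ = 0.07427075; term = 0.07427075²·(1 − 0.02742409)·1010/28 = 0.19351849.
Sum = 1.099404.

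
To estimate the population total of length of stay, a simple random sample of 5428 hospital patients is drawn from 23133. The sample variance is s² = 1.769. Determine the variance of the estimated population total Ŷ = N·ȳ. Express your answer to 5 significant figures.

Var(Ŷ) = N²·Var(ȳ) = N²·(1 − n/N)·s²/n.
f = 5428/23133 = 0.23464315; Var(ȳ) = 0.76535685·1.769/5428 = 2.4943188 × 10^-4.
Var(Ŷ) = 23133² · (2.4943188 × 10^-4) = 133479.9.

133480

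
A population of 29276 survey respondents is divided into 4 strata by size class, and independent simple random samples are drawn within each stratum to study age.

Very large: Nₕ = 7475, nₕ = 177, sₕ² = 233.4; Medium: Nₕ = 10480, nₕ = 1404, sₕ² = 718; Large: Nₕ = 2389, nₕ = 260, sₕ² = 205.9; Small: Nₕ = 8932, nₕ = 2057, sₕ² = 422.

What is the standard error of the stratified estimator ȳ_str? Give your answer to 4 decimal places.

Var(ȳ_str) = Σₕ Wₕ²(1 − fₕ)sₕ²/nₕ with Wₕ = Nₕ/N, N = 29276.
Very large: Wₕ = 0.25532860; term = 0.25532860²·(1 − 0.02367893)·233.4/177 = 0.083930375.
Medium: Wₕ = 0.35797240; term = 0.35797240²·(1 − 0.13396947)·718/1404 = 0.056753105.
Large: Wₕ = 0.08160268; term = 0.08160268²·(1 − 0.10883215)·205.9/260 = 0.0046994965.
Small: Wₕ = 0.30509632; term = 0.30509632²·(1 − 0.23029557)·422/2057 = 0.014698604.
Sum = 0.16008158.
SE = √(0.16008158) = 0.4001.

0.4001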